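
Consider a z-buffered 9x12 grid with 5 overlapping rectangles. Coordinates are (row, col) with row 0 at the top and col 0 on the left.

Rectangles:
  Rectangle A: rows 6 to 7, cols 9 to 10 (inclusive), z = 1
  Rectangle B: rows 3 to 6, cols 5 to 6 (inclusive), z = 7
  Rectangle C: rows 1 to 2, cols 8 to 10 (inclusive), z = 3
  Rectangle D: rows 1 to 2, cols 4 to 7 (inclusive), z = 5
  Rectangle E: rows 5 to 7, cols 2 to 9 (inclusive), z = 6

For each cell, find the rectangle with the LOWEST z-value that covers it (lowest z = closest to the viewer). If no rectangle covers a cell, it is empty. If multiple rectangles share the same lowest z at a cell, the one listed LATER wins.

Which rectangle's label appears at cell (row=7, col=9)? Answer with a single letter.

Answer: A

Derivation:
Check cell (7,9):
  A: rows 6-7 cols 9-10 z=1 -> covers; best now A (z=1)
  B: rows 3-6 cols 5-6 -> outside (row miss)
  C: rows 1-2 cols 8-10 -> outside (row miss)
  D: rows 1-2 cols 4-7 -> outside (row miss)
  E: rows 5-7 cols 2-9 z=6 -> covers; best now A (z=1)
Winner: A at z=1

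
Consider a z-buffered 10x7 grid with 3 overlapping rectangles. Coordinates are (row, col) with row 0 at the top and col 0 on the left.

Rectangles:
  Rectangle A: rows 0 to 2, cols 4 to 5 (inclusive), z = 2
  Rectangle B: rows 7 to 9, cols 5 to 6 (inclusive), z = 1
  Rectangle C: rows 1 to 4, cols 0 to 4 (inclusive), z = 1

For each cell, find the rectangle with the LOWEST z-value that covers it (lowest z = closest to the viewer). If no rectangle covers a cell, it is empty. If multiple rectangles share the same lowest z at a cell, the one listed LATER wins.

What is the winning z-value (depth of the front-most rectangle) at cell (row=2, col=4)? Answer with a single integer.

Check cell (2,4):
  A: rows 0-2 cols 4-5 z=2 -> covers; best now A (z=2)
  B: rows 7-9 cols 5-6 -> outside (row miss)
  C: rows 1-4 cols 0-4 z=1 -> covers; best now C (z=1)
Winner: C at z=1

Answer: 1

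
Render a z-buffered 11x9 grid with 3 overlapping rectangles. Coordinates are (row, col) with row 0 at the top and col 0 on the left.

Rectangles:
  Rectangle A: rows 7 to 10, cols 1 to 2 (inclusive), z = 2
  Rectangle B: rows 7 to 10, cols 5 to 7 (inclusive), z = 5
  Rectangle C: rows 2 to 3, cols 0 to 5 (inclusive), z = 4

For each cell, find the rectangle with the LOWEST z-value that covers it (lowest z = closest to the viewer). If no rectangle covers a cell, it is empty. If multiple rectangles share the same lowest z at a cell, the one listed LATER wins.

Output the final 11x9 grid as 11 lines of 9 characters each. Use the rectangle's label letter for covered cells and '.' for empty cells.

.........
.........
CCCCCC...
CCCCCC...
.........
.........
.........
.AA..BBB.
.AA..BBB.
.AA..BBB.
.AA..BBB.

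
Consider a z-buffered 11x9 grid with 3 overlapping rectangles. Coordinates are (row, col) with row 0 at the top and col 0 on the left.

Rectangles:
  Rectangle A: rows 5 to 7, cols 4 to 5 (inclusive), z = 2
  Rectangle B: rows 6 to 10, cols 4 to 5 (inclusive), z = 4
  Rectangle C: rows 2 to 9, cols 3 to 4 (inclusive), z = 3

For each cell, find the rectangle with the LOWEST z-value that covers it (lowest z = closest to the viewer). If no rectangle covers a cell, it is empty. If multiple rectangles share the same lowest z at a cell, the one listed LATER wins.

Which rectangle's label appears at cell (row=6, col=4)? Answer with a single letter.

Answer: A

Derivation:
Check cell (6,4):
  A: rows 5-7 cols 4-5 z=2 -> covers; best now A (z=2)
  B: rows 6-10 cols 4-5 z=4 -> covers; best now A (z=2)
  C: rows 2-9 cols 3-4 z=3 -> covers; best now A (z=2)
Winner: A at z=2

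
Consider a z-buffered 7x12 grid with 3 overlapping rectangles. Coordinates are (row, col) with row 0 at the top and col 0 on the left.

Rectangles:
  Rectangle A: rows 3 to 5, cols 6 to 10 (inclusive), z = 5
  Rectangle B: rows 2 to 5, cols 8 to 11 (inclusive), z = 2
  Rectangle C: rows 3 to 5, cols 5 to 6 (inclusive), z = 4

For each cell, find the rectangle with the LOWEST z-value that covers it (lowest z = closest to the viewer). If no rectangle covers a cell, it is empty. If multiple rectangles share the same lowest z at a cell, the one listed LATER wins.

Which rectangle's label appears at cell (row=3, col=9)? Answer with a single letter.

Answer: B

Derivation:
Check cell (3,9):
  A: rows 3-5 cols 6-10 z=5 -> covers; best now A (z=5)
  B: rows 2-5 cols 8-11 z=2 -> covers; best now B (z=2)
  C: rows 3-5 cols 5-6 -> outside (col miss)
Winner: B at z=2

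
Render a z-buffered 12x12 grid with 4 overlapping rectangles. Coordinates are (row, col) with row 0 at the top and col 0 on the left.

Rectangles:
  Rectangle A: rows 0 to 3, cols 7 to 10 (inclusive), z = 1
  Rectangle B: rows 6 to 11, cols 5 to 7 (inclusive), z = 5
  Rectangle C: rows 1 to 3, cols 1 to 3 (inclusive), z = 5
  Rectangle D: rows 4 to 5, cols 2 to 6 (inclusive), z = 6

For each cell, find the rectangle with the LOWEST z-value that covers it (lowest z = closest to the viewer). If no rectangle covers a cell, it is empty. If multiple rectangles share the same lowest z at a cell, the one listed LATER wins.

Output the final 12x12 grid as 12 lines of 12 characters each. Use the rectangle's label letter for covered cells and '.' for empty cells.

.......AAAA.
.CCC...AAAA.
.CCC...AAAA.
.CCC...AAAA.
..DDDDD.....
..DDDDD.....
.....BBB....
.....BBB....
.....BBB....
.....BBB....
.....BBB....
.....BBB....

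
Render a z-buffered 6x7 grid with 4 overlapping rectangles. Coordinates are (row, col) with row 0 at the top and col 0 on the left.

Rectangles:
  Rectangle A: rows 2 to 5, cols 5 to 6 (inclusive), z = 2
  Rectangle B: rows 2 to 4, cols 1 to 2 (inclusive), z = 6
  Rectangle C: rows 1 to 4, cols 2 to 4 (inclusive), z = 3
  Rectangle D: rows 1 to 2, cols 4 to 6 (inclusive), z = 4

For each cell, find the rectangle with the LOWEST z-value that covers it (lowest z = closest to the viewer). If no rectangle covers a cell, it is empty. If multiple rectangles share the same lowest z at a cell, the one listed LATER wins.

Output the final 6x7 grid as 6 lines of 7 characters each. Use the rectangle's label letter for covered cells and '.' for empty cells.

.......
..CCCDD
.BCCCAA
.BCCCAA
.BCCCAA
.....AA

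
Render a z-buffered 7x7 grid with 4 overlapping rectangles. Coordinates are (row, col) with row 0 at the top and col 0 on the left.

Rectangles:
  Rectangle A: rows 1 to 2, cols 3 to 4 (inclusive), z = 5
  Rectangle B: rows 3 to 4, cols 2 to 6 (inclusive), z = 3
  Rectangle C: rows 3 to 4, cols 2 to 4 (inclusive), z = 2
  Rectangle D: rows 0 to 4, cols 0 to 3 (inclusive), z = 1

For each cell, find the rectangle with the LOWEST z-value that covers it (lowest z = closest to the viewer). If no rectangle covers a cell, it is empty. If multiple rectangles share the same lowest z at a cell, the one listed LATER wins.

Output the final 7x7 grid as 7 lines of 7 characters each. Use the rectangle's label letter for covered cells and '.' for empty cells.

DDDD...
DDDDA..
DDDDA..
DDDDCBB
DDDDCBB
.......
.......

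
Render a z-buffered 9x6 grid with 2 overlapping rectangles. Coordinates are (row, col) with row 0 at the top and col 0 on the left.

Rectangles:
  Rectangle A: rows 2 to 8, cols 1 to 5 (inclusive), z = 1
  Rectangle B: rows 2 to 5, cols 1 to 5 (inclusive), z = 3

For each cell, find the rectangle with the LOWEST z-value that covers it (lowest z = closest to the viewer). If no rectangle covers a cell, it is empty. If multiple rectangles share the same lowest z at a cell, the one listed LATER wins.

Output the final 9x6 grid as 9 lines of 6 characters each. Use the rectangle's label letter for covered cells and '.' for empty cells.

......
......
.AAAAA
.AAAAA
.AAAAA
.AAAAA
.AAAAA
.AAAAA
.AAAAA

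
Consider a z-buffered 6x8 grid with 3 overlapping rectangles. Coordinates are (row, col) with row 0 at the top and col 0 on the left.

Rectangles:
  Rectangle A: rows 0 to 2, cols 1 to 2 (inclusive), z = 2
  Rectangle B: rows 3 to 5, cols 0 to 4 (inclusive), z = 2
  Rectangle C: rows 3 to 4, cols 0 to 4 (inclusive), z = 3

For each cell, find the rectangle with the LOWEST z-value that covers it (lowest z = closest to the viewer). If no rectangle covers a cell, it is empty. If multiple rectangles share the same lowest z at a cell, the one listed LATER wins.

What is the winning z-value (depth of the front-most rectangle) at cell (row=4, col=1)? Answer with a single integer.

Answer: 2

Derivation:
Check cell (4,1):
  A: rows 0-2 cols 1-2 -> outside (row miss)
  B: rows 3-5 cols 0-4 z=2 -> covers; best now B (z=2)
  C: rows 3-4 cols 0-4 z=3 -> covers; best now B (z=2)
Winner: B at z=2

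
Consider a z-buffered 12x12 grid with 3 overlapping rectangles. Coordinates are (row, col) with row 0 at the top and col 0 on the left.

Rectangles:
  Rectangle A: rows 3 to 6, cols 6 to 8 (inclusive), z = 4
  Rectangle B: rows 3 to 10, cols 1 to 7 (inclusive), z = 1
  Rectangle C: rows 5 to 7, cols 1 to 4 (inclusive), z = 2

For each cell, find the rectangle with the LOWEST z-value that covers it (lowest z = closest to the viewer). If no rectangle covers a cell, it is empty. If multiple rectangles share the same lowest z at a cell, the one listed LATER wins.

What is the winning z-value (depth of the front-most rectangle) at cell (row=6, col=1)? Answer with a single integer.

Answer: 1

Derivation:
Check cell (6,1):
  A: rows 3-6 cols 6-8 -> outside (col miss)
  B: rows 3-10 cols 1-7 z=1 -> covers; best now B (z=1)
  C: rows 5-7 cols 1-4 z=2 -> covers; best now B (z=1)
Winner: B at z=1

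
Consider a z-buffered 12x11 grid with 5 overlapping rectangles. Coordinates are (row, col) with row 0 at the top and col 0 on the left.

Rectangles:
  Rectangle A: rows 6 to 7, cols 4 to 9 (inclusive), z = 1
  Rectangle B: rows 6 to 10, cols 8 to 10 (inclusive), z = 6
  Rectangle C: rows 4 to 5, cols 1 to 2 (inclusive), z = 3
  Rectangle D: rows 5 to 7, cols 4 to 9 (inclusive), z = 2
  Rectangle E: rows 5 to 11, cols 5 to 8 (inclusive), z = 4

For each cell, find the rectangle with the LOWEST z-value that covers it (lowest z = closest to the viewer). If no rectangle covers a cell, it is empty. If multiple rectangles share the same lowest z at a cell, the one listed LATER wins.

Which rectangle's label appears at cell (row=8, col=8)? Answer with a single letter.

Check cell (8,8):
  A: rows 6-7 cols 4-9 -> outside (row miss)
  B: rows 6-10 cols 8-10 z=6 -> covers; best now B (z=6)
  C: rows 4-5 cols 1-2 -> outside (row miss)
  D: rows 5-7 cols 4-9 -> outside (row miss)
  E: rows 5-11 cols 5-8 z=4 -> covers; best now E (z=4)
Winner: E at z=4

Answer: E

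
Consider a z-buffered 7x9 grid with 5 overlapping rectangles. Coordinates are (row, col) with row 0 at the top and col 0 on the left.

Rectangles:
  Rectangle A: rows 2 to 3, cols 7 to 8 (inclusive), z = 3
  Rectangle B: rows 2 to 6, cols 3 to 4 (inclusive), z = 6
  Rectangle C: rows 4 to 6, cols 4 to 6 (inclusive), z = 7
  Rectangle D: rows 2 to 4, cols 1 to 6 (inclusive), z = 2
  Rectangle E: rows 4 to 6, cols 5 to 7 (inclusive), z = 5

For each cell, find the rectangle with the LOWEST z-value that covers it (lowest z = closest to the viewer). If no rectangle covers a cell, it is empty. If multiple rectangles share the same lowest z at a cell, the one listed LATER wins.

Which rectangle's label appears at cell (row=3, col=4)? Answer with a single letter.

Answer: D

Derivation:
Check cell (3,4):
  A: rows 2-3 cols 7-8 -> outside (col miss)
  B: rows 2-6 cols 3-4 z=6 -> covers; best now B (z=6)
  C: rows 4-6 cols 4-6 -> outside (row miss)
  D: rows 2-4 cols 1-6 z=2 -> covers; best now D (z=2)
  E: rows 4-6 cols 5-7 -> outside (row miss)
Winner: D at z=2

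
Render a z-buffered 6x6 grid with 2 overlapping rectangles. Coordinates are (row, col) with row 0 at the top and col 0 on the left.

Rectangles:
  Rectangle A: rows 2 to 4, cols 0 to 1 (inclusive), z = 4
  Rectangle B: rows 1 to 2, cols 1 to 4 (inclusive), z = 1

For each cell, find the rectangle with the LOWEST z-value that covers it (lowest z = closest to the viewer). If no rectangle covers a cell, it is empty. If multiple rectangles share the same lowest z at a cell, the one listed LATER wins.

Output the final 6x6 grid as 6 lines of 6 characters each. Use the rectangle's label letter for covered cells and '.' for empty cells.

......
.BBBB.
ABBBB.
AA....
AA....
......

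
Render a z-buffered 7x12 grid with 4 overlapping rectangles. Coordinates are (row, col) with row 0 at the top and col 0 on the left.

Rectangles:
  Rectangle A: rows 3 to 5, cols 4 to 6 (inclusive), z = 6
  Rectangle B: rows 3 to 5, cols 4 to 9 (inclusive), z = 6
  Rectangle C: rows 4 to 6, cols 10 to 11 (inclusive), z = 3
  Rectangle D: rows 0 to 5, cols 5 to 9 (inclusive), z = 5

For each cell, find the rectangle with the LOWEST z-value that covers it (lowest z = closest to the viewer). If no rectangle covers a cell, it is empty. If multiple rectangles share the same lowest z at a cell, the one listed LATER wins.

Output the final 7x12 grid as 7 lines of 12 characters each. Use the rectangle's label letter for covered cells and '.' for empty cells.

.....DDDDD..
.....DDDDD..
.....DDDDD..
....BDDDDD..
....BDDDDDCC
....BDDDDDCC
..........CC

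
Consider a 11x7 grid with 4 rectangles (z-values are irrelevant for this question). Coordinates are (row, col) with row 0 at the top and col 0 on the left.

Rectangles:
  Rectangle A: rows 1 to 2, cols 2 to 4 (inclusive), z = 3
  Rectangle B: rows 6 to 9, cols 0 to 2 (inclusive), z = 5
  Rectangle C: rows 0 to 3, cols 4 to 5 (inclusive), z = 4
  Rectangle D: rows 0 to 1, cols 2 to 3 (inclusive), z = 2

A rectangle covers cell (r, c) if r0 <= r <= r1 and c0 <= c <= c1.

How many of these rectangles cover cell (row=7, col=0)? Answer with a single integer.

Answer: 1

Derivation:
Check cell (7,0):
  A: rows 1-2 cols 2-4 -> outside (row miss)
  B: rows 6-9 cols 0-2 -> covers
  C: rows 0-3 cols 4-5 -> outside (row miss)
  D: rows 0-1 cols 2-3 -> outside (row miss)
Count covering = 1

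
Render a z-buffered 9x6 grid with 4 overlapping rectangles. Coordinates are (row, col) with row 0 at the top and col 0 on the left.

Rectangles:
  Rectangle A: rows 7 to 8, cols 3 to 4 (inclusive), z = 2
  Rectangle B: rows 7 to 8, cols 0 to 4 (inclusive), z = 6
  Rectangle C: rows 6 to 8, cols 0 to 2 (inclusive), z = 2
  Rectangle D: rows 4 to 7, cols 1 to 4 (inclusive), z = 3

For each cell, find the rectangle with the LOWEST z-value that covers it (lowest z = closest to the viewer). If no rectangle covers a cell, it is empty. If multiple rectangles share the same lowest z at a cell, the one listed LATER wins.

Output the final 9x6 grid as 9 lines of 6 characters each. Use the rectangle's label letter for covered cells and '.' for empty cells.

......
......
......
......
.DDDD.
.DDDD.
CCCDD.
CCCAA.
CCCAA.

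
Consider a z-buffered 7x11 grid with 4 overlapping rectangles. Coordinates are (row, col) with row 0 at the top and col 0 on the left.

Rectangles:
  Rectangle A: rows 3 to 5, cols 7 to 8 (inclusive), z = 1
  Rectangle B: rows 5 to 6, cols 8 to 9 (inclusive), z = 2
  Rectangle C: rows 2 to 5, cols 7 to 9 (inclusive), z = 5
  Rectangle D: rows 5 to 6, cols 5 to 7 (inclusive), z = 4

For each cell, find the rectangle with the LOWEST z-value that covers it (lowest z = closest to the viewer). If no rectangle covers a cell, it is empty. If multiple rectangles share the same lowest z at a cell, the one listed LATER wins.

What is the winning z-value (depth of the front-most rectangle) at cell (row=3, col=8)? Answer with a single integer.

Check cell (3,8):
  A: rows 3-5 cols 7-8 z=1 -> covers; best now A (z=1)
  B: rows 5-6 cols 8-9 -> outside (row miss)
  C: rows 2-5 cols 7-9 z=5 -> covers; best now A (z=1)
  D: rows 5-6 cols 5-7 -> outside (row miss)
Winner: A at z=1

Answer: 1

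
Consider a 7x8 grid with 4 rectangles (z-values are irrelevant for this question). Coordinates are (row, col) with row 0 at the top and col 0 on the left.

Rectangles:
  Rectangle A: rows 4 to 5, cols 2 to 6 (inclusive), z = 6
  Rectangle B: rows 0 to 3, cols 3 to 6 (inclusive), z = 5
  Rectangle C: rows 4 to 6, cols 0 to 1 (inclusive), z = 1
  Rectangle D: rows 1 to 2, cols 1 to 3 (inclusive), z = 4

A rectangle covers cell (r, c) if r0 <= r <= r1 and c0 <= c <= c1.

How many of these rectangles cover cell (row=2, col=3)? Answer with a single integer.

Check cell (2,3):
  A: rows 4-5 cols 2-6 -> outside (row miss)
  B: rows 0-3 cols 3-6 -> covers
  C: rows 4-6 cols 0-1 -> outside (row miss)
  D: rows 1-2 cols 1-3 -> covers
Count covering = 2

Answer: 2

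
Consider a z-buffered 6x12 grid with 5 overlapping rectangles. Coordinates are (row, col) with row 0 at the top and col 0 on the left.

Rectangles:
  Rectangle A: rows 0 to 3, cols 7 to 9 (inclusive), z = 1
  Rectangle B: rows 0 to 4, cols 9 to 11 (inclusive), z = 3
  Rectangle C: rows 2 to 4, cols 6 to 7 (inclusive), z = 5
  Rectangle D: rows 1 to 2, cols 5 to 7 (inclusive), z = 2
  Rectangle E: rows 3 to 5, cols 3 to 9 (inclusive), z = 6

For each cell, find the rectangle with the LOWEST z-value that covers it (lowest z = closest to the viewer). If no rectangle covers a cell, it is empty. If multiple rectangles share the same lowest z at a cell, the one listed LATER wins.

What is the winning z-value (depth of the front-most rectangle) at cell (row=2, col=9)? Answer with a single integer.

Check cell (2,9):
  A: rows 0-3 cols 7-9 z=1 -> covers; best now A (z=1)
  B: rows 0-4 cols 9-11 z=3 -> covers; best now A (z=1)
  C: rows 2-4 cols 6-7 -> outside (col miss)
  D: rows 1-2 cols 5-7 -> outside (col miss)
  E: rows 3-5 cols 3-9 -> outside (row miss)
Winner: A at z=1

Answer: 1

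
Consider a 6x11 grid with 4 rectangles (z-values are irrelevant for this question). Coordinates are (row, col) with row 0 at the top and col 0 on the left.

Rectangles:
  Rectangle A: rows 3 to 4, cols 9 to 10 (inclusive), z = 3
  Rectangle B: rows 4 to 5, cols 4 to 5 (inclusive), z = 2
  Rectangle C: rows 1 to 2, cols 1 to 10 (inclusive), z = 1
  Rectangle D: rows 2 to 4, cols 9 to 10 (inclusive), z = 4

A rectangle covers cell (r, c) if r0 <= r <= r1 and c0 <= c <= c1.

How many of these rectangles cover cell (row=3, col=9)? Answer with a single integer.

Check cell (3,9):
  A: rows 3-4 cols 9-10 -> covers
  B: rows 4-5 cols 4-5 -> outside (row miss)
  C: rows 1-2 cols 1-10 -> outside (row miss)
  D: rows 2-4 cols 9-10 -> covers
Count covering = 2

Answer: 2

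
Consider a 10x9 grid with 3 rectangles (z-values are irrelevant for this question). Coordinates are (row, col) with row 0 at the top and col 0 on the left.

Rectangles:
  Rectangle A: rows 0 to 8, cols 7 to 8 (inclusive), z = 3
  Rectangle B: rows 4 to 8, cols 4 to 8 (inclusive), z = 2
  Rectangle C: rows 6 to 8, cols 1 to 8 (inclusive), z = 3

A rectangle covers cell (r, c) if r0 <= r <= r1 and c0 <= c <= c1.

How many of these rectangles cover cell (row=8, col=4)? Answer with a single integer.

Check cell (8,4):
  A: rows 0-8 cols 7-8 -> outside (col miss)
  B: rows 4-8 cols 4-8 -> covers
  C: rows 6-8 cols 1-8 -> covers
Count covering = 2

Answer: 2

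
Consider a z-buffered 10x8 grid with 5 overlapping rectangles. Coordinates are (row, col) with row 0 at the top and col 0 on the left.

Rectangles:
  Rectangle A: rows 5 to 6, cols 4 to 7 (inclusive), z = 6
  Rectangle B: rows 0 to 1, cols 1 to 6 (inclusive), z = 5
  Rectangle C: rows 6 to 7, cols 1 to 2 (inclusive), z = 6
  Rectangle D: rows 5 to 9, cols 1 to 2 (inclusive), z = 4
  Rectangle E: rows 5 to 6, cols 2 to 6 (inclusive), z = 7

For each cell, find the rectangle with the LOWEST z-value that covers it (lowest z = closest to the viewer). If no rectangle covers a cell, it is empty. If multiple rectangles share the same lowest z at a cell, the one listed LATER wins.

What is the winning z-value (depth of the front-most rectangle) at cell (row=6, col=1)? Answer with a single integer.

Check cell (6,1):
  A: rows 5-6 cols 4-7 -> outside (col miss)
  B: rows 0-1 cols 1-6 -> outside (row miss)
  C: rows 6-7 cols 1-2 z=6 -> covers; best now C (z=6)
  D: rows 5-9 cols 1-2 z=4 -> covers; best now D (z=4)
  E: rows 5-6 cols 2-6 -> outside (col miss)
Winner: D at z=4

Answer: 4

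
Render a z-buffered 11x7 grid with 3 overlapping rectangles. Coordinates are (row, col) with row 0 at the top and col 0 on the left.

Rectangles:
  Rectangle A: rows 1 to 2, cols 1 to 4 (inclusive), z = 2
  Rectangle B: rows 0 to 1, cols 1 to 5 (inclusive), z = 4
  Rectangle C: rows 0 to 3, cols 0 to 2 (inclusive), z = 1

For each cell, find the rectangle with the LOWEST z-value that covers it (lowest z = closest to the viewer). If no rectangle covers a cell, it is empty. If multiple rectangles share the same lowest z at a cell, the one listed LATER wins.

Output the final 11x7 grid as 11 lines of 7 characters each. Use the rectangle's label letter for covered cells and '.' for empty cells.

CCCBBB.
CCCAAB.
CCCAA..
CCC....
.......
.......
.......
.......
.......
.......
.......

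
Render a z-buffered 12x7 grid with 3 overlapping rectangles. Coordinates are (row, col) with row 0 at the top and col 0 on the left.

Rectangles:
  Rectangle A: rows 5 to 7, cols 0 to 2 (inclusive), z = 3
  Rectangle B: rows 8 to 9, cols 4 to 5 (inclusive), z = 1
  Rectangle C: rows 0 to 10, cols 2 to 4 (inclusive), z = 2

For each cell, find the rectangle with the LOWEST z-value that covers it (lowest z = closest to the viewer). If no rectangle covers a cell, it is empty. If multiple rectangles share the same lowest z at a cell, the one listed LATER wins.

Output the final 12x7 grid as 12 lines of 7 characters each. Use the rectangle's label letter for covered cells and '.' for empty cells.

..CCC..
..CCC..
..CCC..
..CCC..
..CCC..
AACCC..
AACCC..
AACCC..
..CCBB.
..CCBB.
..CCC..
.......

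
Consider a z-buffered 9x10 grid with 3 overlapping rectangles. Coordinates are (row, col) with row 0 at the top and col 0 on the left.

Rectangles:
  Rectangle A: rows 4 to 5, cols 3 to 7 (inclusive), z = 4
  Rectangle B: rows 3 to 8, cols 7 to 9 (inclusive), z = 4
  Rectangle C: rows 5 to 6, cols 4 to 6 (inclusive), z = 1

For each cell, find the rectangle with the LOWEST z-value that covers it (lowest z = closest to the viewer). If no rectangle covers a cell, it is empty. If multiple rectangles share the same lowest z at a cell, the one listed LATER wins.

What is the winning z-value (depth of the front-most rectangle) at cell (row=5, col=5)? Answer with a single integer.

Check cell (5,5):
  A: rows 4-5 cols 3-7 z=4 -> covers; best now A (z=4)
  B: rows 3-8 cols 7-9 -> outside (col miss)
  C: rows 5-6 cols 4-6 z=1 -> covers; best now C (z=1)
Winner: C at z=1

Answer: 1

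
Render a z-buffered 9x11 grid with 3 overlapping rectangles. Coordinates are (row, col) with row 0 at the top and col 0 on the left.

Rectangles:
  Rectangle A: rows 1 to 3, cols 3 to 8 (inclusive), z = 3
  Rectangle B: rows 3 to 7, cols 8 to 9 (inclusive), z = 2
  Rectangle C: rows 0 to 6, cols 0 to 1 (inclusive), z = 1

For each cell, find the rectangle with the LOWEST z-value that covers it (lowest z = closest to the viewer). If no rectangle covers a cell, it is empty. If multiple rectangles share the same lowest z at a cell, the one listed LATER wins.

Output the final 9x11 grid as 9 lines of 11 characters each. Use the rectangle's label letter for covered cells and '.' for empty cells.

CC.........
CC.AAAAAA..
CC.AAAAAA..
CC.AAAAABB.
CC......BB.
CC......BB.
CC......BB.
........BB.
...........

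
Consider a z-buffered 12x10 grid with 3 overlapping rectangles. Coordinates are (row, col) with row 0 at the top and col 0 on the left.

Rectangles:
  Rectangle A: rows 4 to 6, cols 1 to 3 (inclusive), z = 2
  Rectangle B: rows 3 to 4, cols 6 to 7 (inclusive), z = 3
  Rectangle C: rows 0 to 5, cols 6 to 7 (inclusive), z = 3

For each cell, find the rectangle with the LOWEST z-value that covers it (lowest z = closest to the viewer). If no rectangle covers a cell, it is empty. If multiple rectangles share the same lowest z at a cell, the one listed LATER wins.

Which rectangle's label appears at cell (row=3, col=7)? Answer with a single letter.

Answer: C

Derivation:
Check cell (3,7):
  A: rows 4-6 cols 1-3 -> outside (row miss)
  B: rows 3-4 cols 6-7 z=3 -> covers; best now B (z=3)
  C: rows 0-5 cols 6-7 z=3 -> covers; best now C (z=3)
Winner: C at z=3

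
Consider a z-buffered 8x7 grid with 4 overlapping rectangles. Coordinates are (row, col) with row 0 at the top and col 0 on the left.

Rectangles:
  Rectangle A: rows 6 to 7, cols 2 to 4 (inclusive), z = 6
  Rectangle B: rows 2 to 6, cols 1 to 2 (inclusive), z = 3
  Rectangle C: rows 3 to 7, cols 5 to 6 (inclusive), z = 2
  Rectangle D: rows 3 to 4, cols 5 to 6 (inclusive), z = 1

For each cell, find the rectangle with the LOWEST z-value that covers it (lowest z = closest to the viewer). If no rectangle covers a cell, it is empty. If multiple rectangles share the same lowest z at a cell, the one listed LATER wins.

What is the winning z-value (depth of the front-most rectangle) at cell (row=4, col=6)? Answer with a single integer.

Answer: 1

Derivation:
Check cell (4,6):
  A: rows 6-7 cols 2-4 -> outside (row miss)
  B: rows 2-6 cols 1-2 -> outside (col miss)
  C: rows 3-7 cols 5-6 z=2 -> covers; best now C (z=2)
  D: rows 3-4 cols 5-6 z=1 -> covers; best now D (z=1)
Winner: D at z=1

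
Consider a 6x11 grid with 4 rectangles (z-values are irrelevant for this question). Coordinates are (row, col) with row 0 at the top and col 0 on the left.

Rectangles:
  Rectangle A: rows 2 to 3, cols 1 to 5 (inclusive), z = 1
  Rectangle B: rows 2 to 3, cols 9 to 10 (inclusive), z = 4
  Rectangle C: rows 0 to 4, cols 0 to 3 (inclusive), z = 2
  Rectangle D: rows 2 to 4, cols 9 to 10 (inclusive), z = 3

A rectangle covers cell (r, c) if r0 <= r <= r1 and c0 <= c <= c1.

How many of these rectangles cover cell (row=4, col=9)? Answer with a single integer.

Answer: 1

Derivation:
Check cell (4,9):
  A: rows 2-3 cols 1-5 -> outside (row miss)
  B: rows 2-3 cols 9-10 -> outside (row miss)
  C: rows 0-4 cols 0-3 -> outside (col miss)
  D: rows 2-4 cols 9-10 -> covers
Count covering = 1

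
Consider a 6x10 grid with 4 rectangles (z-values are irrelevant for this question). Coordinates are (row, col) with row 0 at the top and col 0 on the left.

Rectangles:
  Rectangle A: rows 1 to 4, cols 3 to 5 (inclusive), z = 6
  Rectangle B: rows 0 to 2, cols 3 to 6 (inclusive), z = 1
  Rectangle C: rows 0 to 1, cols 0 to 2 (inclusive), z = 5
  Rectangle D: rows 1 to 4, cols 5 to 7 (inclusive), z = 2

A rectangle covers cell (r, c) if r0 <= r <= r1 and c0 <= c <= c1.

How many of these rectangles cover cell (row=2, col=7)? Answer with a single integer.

Check cell (2,7):
  A: rows 1-4 cols 3-5 -> outside (col miss)
  B: rows 0-2 cols 3-6 -> outside (col miss)
  C: rows 0-1 cols 0-2 -> outside (row miss)
  D: rows 1-4 cols 5-7 -> covers
Count covering = 1

Answer: 1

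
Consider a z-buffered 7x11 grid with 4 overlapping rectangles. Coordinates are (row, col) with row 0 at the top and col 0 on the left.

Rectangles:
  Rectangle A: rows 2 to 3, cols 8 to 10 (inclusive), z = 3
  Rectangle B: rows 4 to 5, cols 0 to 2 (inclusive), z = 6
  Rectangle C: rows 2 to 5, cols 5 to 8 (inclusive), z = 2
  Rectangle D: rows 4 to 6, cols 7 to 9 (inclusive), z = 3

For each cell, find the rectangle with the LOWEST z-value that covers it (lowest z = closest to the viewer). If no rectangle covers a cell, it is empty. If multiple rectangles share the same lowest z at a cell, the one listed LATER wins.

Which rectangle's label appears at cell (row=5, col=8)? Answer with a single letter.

Answer: C

Derivation:
Check cell (5,8):
  A: rows 2-3 cols 8-10 -> outside (row miss)
  B: rows 4-5 cols 0-2 -> outside (col miss)
  C: rows 2-5 cols 5-8 z=2 -> covers; best now C (z=2)
  D: rows 4-6 cols 7-9 z=3 -> covers; best now C (z=2)
Winner: C at z=2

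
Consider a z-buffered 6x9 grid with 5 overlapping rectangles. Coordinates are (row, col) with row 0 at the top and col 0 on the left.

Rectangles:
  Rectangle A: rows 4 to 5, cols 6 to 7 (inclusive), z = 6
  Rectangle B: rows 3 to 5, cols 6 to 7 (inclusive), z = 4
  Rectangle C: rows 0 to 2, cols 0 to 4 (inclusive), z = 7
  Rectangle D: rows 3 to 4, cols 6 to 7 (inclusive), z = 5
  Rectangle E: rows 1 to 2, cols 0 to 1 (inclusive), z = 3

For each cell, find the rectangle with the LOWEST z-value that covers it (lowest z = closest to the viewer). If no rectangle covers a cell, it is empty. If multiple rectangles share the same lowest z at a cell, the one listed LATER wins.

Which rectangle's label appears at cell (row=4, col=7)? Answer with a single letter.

Check cell (4,7):
  A: rows 4-5 cols 6-7 z=6 -> covers; best now A (z=6)
  B: rows 3-5 cols 6-7 z=4 -> covers; best now B (z=4)
  C: rows 0-2 cols 0-4 -> outside (row miss)
  D: rows 3-4 cols 6-7 z=5 -> covers; best now B (z=4)
  E: rows 1-2 cols 0-1 -> outside (row miss)
Winner: B at z=4

Answer: B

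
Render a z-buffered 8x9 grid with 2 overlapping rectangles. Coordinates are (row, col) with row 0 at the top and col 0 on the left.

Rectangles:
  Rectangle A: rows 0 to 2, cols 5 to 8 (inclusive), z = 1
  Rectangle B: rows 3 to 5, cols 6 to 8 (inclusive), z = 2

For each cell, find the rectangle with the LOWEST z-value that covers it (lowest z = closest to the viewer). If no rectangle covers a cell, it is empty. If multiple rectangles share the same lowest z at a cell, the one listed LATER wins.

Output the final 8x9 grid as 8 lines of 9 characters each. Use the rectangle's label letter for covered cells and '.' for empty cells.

.....AAAA
.....AAAA
.....AAAA
......BBB
......BBB
......BBB
.........
.........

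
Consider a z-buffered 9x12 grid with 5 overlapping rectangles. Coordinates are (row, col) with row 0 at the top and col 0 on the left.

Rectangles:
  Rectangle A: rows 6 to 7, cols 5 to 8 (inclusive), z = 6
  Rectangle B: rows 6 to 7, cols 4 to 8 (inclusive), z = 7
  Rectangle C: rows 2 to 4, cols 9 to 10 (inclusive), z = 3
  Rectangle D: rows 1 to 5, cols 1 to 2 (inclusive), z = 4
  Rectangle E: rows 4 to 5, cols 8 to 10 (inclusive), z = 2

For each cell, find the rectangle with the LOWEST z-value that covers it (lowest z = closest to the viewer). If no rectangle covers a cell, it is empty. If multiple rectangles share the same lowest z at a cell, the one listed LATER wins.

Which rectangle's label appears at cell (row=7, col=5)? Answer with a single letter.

Answer: A

Derivation:
Check cell (7,5):
  A: rows 6-7 cols 5-8 z=6 -> covers; best now A (z=6)
  B: rows 6-7 cols 4-8 z=7 -> covers; best now A (z=6)
  C: rows 2-4 cols 9-10 -> outside (row miss)
  D: rows 1-5 cols 1-2 -> outside (row miss)
  E: rows 4-5 cols 8-10 -> outside (row miss)
Winner: A at z=6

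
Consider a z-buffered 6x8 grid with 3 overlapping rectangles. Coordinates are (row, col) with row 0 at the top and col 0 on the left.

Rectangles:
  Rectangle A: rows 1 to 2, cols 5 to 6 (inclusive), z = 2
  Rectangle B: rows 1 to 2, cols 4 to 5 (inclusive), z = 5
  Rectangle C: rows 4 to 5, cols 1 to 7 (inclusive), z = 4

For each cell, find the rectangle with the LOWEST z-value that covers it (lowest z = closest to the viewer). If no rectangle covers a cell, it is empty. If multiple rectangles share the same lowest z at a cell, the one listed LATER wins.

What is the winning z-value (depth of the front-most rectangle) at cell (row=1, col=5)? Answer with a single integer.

Answer: 2

Derivation:
Check cell (1,5):
  A: rows 1-2 cols 5-6 z=2 -> covers; best now A (z=2)
  B: rows 1-2 cols 4-5 z=5 -> covers; best now A (z=2)
  C: rows 4-5 cols 1-7 -> outside (row miss)
Winner: A at z=2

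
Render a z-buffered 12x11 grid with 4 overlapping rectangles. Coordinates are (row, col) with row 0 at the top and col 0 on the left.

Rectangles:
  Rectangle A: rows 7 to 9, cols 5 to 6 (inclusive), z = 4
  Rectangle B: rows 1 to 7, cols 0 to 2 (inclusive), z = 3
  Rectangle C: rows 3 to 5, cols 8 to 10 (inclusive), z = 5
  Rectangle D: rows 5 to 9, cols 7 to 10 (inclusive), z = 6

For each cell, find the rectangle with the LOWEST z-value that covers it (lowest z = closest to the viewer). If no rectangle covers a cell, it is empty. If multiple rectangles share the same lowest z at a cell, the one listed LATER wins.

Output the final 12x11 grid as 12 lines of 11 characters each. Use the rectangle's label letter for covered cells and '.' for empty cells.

...........
BBB........
BBB........
BBB.....CCC
BBB.....CCC
BBB....DCCC
BBB....DDDD
BBB..AADDDD
.....AADDDD
.....AADDDD
...........
...........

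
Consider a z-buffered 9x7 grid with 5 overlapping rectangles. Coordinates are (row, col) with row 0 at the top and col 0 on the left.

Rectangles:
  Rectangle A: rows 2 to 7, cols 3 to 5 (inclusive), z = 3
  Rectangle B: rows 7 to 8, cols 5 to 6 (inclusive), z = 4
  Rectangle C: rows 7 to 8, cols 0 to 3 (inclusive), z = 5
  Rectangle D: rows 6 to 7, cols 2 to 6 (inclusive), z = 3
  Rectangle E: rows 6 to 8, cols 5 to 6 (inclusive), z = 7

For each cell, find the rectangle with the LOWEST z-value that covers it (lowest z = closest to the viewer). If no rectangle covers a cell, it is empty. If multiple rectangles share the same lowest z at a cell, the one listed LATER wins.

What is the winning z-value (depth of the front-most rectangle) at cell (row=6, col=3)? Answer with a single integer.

Answer: 3

Derivation:
Check cell (6,3):
  A: rows 2-7 cols 3-5 z=3 -> covers; best now A (z=3)
  B: rows 7-8 cols 5-6 -> outside (row miss)
  C: rows 7-8 cols 0-3 -> outside (row miss)
  D: rows 6-7 cols 2-6 z=3 -> covers; best now D (z=3)
  E: rows 6-8 cols 5-6 -> outside (col miss)
Winner: D at z=3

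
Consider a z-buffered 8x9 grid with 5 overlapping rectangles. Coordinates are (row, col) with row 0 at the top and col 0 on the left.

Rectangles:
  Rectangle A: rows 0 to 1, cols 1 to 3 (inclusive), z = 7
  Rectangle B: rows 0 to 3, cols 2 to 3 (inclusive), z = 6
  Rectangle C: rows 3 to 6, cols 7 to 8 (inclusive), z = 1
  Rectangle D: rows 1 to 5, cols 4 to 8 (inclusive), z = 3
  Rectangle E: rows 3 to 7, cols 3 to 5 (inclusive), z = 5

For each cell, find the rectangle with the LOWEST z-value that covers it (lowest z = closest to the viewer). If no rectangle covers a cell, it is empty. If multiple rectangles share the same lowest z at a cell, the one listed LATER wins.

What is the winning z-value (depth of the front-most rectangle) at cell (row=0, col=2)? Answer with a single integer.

Check cell (0,2):
  A: rows 0-1 cols 1-3 z=7 -> covers; best now A (z=7)
  B: rows 0-3 cols 2-3 z=6 -> covers; best now B (z=6)
  C: rows 3-6 cols 7-8 -> outside (row miss)
  D: rows 1-5 cols 4-8 -> outside (row miss)
  E: rows 3-7 cols 3-5 -> outside (row miss)
Winner: B at z=6

Answer: 6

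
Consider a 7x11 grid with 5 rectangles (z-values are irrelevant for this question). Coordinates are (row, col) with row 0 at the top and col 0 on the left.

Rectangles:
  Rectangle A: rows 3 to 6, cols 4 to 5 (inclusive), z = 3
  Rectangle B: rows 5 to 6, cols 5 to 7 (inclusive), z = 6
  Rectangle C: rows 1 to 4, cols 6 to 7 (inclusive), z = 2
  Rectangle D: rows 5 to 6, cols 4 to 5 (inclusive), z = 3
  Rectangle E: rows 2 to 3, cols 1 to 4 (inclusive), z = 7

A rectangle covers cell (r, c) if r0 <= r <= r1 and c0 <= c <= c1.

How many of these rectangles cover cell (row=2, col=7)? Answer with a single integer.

Answer: 1

Derivation:
Check cell (2,7):
  A: rows 3-6 cols 4-5 -> outside (row miss)
  B: rows 5-6 cols 5-7 -> outside (row miss)
  C: rows 1-4 cols 6-7 -> covers
  D: rows 5-6 cols 4-5 -> outside (row miss)
  E: rows 2-3 cols 1-4 -> outside (col miss)
Count covering = 1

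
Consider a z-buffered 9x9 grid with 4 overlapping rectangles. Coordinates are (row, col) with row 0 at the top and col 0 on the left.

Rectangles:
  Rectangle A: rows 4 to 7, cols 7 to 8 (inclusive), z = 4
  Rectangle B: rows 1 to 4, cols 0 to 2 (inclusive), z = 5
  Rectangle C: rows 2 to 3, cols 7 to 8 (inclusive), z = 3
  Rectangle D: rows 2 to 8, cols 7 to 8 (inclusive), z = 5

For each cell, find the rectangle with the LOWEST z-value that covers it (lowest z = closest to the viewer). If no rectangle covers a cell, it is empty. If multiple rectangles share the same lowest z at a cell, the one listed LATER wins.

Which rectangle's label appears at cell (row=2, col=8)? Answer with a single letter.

Check cell (2,8):
  A: rows 4-7 cols 7-8 -> outside (row miss)
  B: rows 1-4 cols 0-2 -> outside (col miss)
  C: rows 2-3 cols 7-8 z=3 -> covers; best now C (z=3)
  D: rows 2-8 cols 7-8 z=5 -> covers; best now C (z=3)
Winner: C at z=3

Answer: C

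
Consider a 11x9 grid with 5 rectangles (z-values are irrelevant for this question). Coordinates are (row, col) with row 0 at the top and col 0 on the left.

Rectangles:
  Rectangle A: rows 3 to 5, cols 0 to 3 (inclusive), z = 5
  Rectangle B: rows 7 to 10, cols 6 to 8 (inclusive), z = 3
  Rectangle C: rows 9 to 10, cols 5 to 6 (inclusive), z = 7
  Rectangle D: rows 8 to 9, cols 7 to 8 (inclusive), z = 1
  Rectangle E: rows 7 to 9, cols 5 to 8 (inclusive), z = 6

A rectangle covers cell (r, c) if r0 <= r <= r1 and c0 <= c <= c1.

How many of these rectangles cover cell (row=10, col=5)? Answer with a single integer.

Answer: 1

Derivation:
Check cell (10,5):
  A: rows 3-5 cols 0-3 -> outside (row miss)
  B: rows 7-10 cols 6-8 -> outside (col miss)
  C: rows 9-10 cols 5-6 -> covers
  D: rows 8-9 cols 7-8 -> outside (row miss)
  E: rows 7-9 cols 5-8 -> outside (row miss)
Count covering = 1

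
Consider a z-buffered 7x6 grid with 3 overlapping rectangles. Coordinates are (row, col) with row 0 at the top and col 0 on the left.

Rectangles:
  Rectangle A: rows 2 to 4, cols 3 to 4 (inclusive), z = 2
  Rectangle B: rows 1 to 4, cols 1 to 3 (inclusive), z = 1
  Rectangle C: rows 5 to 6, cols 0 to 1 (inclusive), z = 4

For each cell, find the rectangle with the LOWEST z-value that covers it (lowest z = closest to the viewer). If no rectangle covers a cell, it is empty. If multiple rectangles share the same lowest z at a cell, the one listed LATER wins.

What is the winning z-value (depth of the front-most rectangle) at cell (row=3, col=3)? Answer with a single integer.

Check cell (3,3):
  A: rows 2-4 cols 3-4 z=2 -> covers; best now A (z=2)
  B: rows 1-4 cols 1-3 z=1 -> covers; best now B (z=1)
  C: rows 5-6 cols 0-1 -> outside (row miss)
Winner: B at z=1

Answer: 1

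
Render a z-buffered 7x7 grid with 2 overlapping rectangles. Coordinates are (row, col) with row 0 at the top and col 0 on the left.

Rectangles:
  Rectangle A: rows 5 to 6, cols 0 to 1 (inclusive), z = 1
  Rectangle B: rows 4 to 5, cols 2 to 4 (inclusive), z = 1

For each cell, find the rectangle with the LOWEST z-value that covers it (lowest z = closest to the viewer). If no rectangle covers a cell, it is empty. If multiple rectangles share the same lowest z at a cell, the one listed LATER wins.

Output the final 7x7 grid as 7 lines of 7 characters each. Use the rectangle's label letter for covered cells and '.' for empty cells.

.......
.......
.......
.......
..BBB..
AABBB..
AA.....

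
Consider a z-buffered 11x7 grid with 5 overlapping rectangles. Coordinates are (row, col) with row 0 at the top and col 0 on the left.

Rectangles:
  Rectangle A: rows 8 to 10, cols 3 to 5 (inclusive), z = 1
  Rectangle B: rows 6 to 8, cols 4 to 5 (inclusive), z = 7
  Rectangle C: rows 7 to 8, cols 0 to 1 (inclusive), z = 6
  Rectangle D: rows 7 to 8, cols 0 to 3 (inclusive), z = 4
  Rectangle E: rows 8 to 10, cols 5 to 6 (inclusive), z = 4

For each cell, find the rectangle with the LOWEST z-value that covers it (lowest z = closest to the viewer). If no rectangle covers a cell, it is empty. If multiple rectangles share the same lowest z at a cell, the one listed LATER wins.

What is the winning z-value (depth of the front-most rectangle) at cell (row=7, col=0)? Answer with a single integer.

Check cell (7,0):
  A: rows 8-10 cols 3-5 -> outside (row miss)
  B: rows 6-8 cols 4-5 -> outside (col miss)
  C: rows 7-8 cols 0-1 z=6 -> covers; best now C (z=6)
  D: rows 7-8 cols 0-3 z=4 -> covers; best now D (z=4)
  E: rows 8-10 cols 5-6 -> outside (row miss)
Winner: D at z=4

Answer: 4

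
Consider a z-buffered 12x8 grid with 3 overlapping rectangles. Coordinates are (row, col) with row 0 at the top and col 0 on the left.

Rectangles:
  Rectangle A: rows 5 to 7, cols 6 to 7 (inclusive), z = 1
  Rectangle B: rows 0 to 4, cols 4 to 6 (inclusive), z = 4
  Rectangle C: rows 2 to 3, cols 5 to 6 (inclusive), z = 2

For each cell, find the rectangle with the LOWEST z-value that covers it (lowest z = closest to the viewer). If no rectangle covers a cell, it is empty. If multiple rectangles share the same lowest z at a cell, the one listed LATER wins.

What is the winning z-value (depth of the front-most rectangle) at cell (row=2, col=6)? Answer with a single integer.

Answer: 2

Derivation:
Check cell (2,6):
  A: rows 5-7 cols 6-7 -> outside (row miss)
  B: rows 0-4 cols 4-6 z=4 -> covers; best now B (z=4)
  C: rows 2-3 cols 5-6 z=2 -> covers; best now C (z=2)
Winner: C at z=2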